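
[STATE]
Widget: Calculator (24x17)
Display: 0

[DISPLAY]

                       0
┌───┬───┬───┬───┐       
│ 7 │ 8 │ 9 │ ÷ │       
├───┼───┼───┼───┤       
│ 4 │ 5 │ 6 │ × │       
├───┼───┼───┼───┤       
│ 1 │ 2 │ 3 │ - │       
├───┼───┼───┼───┤       
│ 0 │ . │ = │ + │       
├───┼───┼───┼───┤       
│ C │ MC│ MR│ M+│       
└───┴───┴───┴───┘       
                        
                        
                        
                        
                        


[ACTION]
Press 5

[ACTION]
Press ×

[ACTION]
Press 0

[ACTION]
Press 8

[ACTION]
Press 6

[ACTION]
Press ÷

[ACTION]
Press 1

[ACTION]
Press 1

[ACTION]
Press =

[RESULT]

             39.09090909
┌───┬───┬───┬───┐       
│ 7 │ 8 │ 9 │ ÷ │       
├───┼───┼───┼───┤       
│ 4 │ 5 │ 6 │ × │       
├───┼───┼───┼───┤       
│ 1 │ 2 │ 3 │ - │       
├───┼───┼───┼───┤       
│ 0 │ . │ = │ + │       
├───┼───┼───┼───┤       
│ C │ MC│ MR│ M+│       
└───┴───┴───┴───┘       
                        
                        
                        
                        
                        


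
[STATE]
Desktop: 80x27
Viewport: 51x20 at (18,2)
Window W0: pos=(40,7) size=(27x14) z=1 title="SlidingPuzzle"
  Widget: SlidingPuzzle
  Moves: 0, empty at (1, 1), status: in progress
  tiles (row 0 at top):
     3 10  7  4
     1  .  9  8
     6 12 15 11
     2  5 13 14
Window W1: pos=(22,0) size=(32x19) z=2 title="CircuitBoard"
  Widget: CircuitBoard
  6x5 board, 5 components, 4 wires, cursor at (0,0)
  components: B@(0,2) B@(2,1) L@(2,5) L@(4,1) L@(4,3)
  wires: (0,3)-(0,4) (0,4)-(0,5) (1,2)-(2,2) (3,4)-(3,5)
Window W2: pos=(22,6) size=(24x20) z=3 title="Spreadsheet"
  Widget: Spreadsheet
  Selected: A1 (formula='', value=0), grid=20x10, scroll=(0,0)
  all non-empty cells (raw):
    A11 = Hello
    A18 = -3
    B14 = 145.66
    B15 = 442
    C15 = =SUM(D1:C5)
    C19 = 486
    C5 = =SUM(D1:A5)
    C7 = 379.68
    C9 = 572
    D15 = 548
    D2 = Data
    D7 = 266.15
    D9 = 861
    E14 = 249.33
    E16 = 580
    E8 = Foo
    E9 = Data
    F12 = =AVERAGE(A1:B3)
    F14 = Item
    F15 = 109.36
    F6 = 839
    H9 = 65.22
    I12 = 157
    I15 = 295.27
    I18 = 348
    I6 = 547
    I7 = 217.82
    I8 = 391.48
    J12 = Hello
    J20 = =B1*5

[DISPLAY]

    ┠──────────────────────────────┨               
    ┃   0 1 2 3 4 5                ┃               
    ┃0  [.]      B   · ─ · ─ ·     ┃               
    ┃                              ┃               
    ┏━━━━━━━━━━━━━━━━━━━━━━┓       ┃               
    ┃ Spreadsheet          ┃       ┃━━━━━━━━━━━━┓  
    ┠──────────────────────┨ L     ┃e           ┃  
    ┃A1:                   ┃       ┃────────────┨  
    ┃       A       B      ┃ ·     ┃──┬────┐    ┃  
    ┃----------------------┃       ┃7 │  4 │    ┃  
    ┃  1      [0]       0  ┃       ┃──┼────┤    ┃  
    ┃  2        0       0  ┃       ┃9 │  8 │    ┃  
    ┃  3        0       0  ┃       ┃──┼────┤    ┃  
    ┃  4        0       0  ┃       ┃5 │ 11 │    ┃  
    ┃  5        0       0#C┃       ┃──┼────┤    ┃  
    ┃  6        0       0  ┃       ┃3 │ 14 │    ┃  
    ┃  7        0       0  ┃━━━━━━━┛──┴────┘    ┃  
    ┃  8        0       0  ┃: 0                 ┃  
    ┃  9        0       0  ┃━━━━━━━━━━━━━━━━━━━━┛  
    ┃ 10        0       0  ┃                       


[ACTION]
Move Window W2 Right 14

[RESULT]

    ┠──────────────────────────────┨               
    ┃   0 1 2 3 4 5                ┃               
    ┃0  [.]      B   · ─ · ─ ·     ┃               
    ┃                              ┃               
    ┃1           ·┏━━━━━━━━━━━━━━━━━━━━━━┓         
    ┃            │┃ Spreadsheet          ┃━━━━━━┓  
    ┃2       B   ·┠──────────────────────┨      ┃  
    ┃             ┃A1:                   ┃──────┨  
    ┃3            ┃       A       B      ┃─┐    ┃  
    ┃             ┃----------------------┃ │    ┃  
    ┃4       L    ┃  1      [0]       0  ┃─┤    ┃  
    ┃Cursor: (0,0)┃  2        0       0  ┃ │    ┃  
    ┃             ┃  3        0       0  ┃─┤    ┃  
    ┃             ┃  4        0       0  ┃ │    ┃  
    ┃             ┃  5        0       0#C┃─┤    ┃  
    ┃             ┃  6        0       0  ┃ │    ┃  
    ┗━━━━━━━━━━━━━┃  7        0       0  ┃─┘    ┃  
                  ┃  8        0       0  ┃      ┃  
                  ┃  9        0       0  ┃━━━━━━┛  
                  ┃ 10        0       0  ┃         


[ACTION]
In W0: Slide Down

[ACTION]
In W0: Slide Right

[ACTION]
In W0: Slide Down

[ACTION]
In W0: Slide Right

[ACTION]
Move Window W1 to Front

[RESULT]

    ┠──────────────────────────────┨               
    ┃   0 1 2 3 4 5                ┃               
    ┃0  [.]      B   · ─ · ─ ·     ┃               
    ┃                              ┃               
    ┃1           ·                 ┃━━━━━┓         
    ┃            │                 ┃     ┃━━━━━━┓  
    ┃2       B   ·           L     ┃─────┨      ┃  
    ┃                              ┃     ┃──────┨  
    ┃3                   · ─ ·     ┃     ┃─┐    ┃  
    ┃                              ┃-----┃ │    ┃  
    ┃4       L       L             ┃  0  ┃─┤    ┃  
    ┃Cursor: (0,0)                 ┃  0  ┃ │    ┃  
    ┃                              ┃  0  ┃─┤    ┃  
    ┃                              ┃  0  ┃ │    ┃  
    ┃                              ┃  0#C┃─┤    ┃  
    ┃                              ┃  0  ┃ │    ┃  
    ┗━━━━━━━━━━━━━━━━━━━━━━━━━━━━━━┛  0  ┃─┘    ┃  
                  ┃  8        0       0  ┃      ┃  
                  ┃  9        0       0  ┃━━━━━━┛  
                  ┃ 10        0       0  ┃         


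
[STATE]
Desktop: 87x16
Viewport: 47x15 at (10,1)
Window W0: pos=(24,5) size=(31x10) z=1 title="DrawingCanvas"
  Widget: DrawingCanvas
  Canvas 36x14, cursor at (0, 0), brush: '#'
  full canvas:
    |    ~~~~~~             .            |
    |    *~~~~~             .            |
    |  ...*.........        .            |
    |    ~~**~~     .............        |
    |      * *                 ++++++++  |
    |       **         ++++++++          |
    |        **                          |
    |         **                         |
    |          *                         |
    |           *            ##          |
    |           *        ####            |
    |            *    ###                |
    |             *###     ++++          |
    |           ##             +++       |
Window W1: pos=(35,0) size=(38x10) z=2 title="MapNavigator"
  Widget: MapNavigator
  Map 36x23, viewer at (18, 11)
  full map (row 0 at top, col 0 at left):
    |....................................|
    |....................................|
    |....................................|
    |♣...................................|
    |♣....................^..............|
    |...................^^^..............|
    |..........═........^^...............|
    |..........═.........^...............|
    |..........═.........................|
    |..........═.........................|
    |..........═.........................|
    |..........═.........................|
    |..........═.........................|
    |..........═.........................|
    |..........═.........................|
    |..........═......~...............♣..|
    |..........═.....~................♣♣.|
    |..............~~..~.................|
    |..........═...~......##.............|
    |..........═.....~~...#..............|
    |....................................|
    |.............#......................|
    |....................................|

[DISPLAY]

                         ┃ MapNavigator        
                         ┠─────────────────────
                         ┃..........═..........
                         ┃..........═..........
              ┏━━━━━━━━━━┃..........═..........
              ┃ DrawingCa┃..........═.......@..
              ┠──────────┃..........═..........
              ┃+   ~~~~~~┃..........═..........
              ┃    *~~~~~┗━━━━━━━━━━━━━━━━━━━━━
              ┃  ...*.........        .     ┃  
              ┃    ~~**~~     ............. ┃  
              ┃      * *                 +++┃  
              ┃       **         ++++++++   ┃  
              ┗━━━━━━━━━━━━━━━━━━━━━━━━━━━━━┛  
                                               


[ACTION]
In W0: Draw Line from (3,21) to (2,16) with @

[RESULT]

                         ┃ MapNavigator        
                         ┠─────────────────────
                         ┃..........═..........
                         ┃..........═..........
              ┏━━━━━━━━━━┃..........═..........
              ┃ DrawingCa┃..........═.......@..
              ┠──────────┃..........═..........
              ┃+   ~~~~~~┃..........═..........
              ┃    *~~~~~┗━━━━━━━━━━━━━━━━━━━━━
              ┃  ...*......... @@@    .     ┃  
              ┃    ~~**~~     ....@@@...... ┃  
              ┃      * *                 +++┃  
              ┃       **         ++++++++   ┃  
              ┗━━━━━━━━━━━━━━━━━━━━━━━━━━━━━┛  
                                               


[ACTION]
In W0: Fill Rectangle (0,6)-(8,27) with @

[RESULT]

                         ┃ MapNavigator        
                         ┠─────────────────────
                         ┃..........═..........
                         ┃..........═..........
              ┏━━━━━━━━━━┃..........═..........
              ┃ DrawingCa┃..........═.......@..
              ┠──────────┃..........═..........
              ┃+   ~~@@@@┃..........═..........
              ┃    *~@@@@┗━━━━━━━━━━━━━━━━━━━━━
              ┃  ...*@@@@@@@@@@@@@@@@@@@@@@ ┃  
              ┃    ~~@@@@@@@@@@@@@@@@@@@@@@ ┃  
              ┃      @@@@@@@@@@@@@@@@@@@@@@+┃  
              ┃      @@@@@@@@@@@@@@@@@@@@@@ ┃  
              ┗━━━━━━━━━━━━━━━━━━━━━━━━━━━━━┛  
                                               


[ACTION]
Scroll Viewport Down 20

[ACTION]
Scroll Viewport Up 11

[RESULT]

                         ┏━━━━━━━━━━━━━━━━━━━━━
                         ┃ MapNavigator        
                         ┠─────────────────────
                         ┃..........═..........
                         ┃..........═..........
              ┏━━━━━━━━━━┃..........═..........
              ┃ DrawingCa┃..........═.......@..
              ┠──────────┃..........═..........
              ┃+   ~~@@@@┃..........═..........
              ┃    *~@@@@┗━━━━━━━━━━━━━━━━━━━━━
              ┃  ...*@@@@@@@@@@@@@@@@@@@@@@ ┃  
              ┃    ~~@@@@@@@@@@@@@@@@@@@@@@ ┃  
              ┃      @@@@@@@@@@@@@@@@@@@@@@+┃  
              ┃      @@@@@@@@@@@@@@@@@@@@@@ ┃  
              ┗━━━━━━━━━━━━━━━━━━━━━━━━━━━━━┛  


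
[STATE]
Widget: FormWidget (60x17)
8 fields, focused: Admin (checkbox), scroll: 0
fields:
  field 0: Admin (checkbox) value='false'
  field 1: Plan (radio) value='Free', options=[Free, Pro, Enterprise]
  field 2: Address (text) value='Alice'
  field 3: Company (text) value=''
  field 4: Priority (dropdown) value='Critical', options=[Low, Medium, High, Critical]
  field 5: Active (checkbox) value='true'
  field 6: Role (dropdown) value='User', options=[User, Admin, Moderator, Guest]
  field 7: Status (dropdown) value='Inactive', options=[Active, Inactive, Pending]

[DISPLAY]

> Admin:      [ ]                                           
  Plan:       (●) Free  ( ) Pro  ( ) Enterprise             
  Address:    [Alice                                       ]
  Company:    [                                            ]
  Priority:   [Critical                                   ▼]
  Active:     [x]                                           
  Role:       [User                                       ▼]
  Status:     [Inactive                                   ▼]
                                                            
                                                            
                                                            
                                                            
                                                            
                                                            
                                                            
                                                            
                                                            


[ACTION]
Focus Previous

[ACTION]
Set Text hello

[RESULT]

  Admin:      [ ]                                           
  Plan:       (●) Free  ( ) Pro  ( ) Enterprise             
  Address:    [Alice                                       ]
  Company:    [                                            ]
  Priority:   [Critical                                   ▼]
  Active:     [x]                                           
  Role:       [User                                       ▼]
> Status:     [Inactive                                   ▼]
                                                            
                                                            
                                                            
                                                            
                                                            
                                                            
                                                            
                                                            
                                                            


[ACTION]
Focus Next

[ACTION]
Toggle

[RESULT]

> Admin:      [x]                                           
  Plan:       (●) Free  ( ) Pro  ( ) Enterprise             
  Address:    [Alice                                       ]
  Company:    [                                            ]
  Priority:   [Critical                                   ▼]
  Active:     [x]                                           
  Role:       [User                                       ▼]
  Status:     [Inactive                                   ▼]
                                                            
                                                            
                                                            
                                                            
                                                            
                                                            
                                                            
                                                            
                                                            


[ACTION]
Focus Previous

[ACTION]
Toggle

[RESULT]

  Admin:      [x]                                           
  Plan:       (●) Free  ( ) Pro  ( ) Enterprise             
  Address:    [Alice                                       ]
  Company:    [                                            ]
  Priority:   [Critical                                   ▼]
  Active:     [x]                                           
  Role:       [User                                       ▼]
> Status:     [Inactive                                   ▼]
                                                            
                                                            
                                                            
                                                            
                                                            
                                                            
                                                            
                                                            
                                                            


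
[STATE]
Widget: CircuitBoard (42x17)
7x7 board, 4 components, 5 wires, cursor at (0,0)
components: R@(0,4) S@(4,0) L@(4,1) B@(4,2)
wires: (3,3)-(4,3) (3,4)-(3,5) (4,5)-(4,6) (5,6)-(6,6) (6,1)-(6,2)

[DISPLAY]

   0 1 2 3 4 5 6                          
0  [.]              R                     
                                          
1                                         
                                          
2                                         
                                          
3               ·   · ─ ·                 
                │                         
4   S   L   B   ·       · ─ ·             
                                          
5                           ·             
                            │             
6       · ─ ·               ·             
Cursor: (0,0)                             
                                          
                                          


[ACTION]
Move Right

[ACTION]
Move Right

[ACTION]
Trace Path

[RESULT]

   0 1 2 3 4 5 6                          
0          [.]      R                     
                                          
1                                         
                                          
2                                         
                                          
3               ·   · ─ ·                 
                │                         
4   S   L   B   ·       · ─ ·             
                                          
5                           ·             
                            │             
6       · ─ ·               ·             
Cursor: (0,2)  Trace: No connections      
                                          
                                          


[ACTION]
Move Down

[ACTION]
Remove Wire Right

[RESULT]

   0 1 2 3 4 5 6                          
0                   R                     
                                          
1          [.]                            
                                          
2                                         
                                          
3               ·   · ─ ·                 
                │                         
4   S   L   B   ·       · ─ ·             
                                          
5                           ·             
                            │             
6       · ─ ·               ·             
Cursor: (1,2)  Trace: No connections      
                                          
                                          


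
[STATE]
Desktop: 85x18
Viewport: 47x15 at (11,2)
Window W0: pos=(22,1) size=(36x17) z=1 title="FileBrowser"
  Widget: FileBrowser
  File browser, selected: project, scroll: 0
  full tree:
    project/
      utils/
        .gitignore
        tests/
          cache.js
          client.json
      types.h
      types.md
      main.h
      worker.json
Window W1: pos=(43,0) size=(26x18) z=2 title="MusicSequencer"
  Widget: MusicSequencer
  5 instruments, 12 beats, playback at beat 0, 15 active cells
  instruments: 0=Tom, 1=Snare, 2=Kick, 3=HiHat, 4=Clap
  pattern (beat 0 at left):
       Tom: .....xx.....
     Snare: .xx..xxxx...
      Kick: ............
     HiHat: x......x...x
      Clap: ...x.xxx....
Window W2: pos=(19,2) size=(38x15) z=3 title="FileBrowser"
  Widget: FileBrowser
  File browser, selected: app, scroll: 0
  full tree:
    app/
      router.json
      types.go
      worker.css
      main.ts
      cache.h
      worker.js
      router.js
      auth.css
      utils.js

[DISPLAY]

        ┏━━━━━━━━━━━━━━━━━━━━━━━━━━━━━━━━━━━━┓─
        ┃ FileBrowser                        ┃7
        ┠────────────────────────────────────┨·
        ┃> [-] app/                          ┃█
        ┃    router.json                     ┃·
        ┃    types.go                        ┃█
        ┃    worker.css                      ┃█
        ┃    main.ts                         ┃ 
        ┃    cache.h                         ┃ 
        ┃    worker.js                       ┃ 
        ┃    router.js                       ┃ 
        ┃    auth.css                        ┃ 
        ┃    utils.js                        ┃ 
        ┃                                    ┃ 
        ┗━━━━━━━━━━━━━━━━━━━━━━━━━━━━━━━━━━━━┛ 


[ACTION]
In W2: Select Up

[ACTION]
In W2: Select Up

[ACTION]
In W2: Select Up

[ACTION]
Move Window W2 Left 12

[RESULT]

━━━━━━━━━━━━━━━━━━━━━━━━━━━━━━━━━┓─────────────
leBrowser                        ┃     ▼1234567
─────────────────────────────────┨  Tom·····██·
-] app/                          ┃Snare·██··███
 router.json                     ┃ Kick········
 types.go                        ┃HiHat█······█
 worker.css                      ┃ Clap···█·███
 main.ts                         ┃             
 cache.h                         ┃             
 worker.js                       ┃             
 router.js                       ┃             
 auth.css                        ┃             
 utils.js                        ┃             
                                 ┃             
━━━━━━━━━━━━━━━━━━━━━━━━━━━━━━━━━┛             


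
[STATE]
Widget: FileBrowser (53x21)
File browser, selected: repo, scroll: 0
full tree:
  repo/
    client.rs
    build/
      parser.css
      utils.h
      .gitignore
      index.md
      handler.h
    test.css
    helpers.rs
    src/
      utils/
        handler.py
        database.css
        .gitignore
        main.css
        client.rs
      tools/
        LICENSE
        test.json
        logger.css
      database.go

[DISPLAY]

> [-] repo/                                          
    client.rs                                        
    [+] build/                                       
    test.css                                         
    helpers.rs                                       
    [+] src/                                         
                                                     
                                                     
                                                     
                                                     
                                                     
                                                     
                                                     
                                                     
                                                     
                                                     
                                                     
                                                     
                                                     
                                                     
                                                     


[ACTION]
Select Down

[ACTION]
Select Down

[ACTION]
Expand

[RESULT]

  [-] repo/                                          
    client.rs                                        
  > [-] build/                                       
      parser.css                                     
      utils.h                                        
      .gitignore                                     
      index.md                                       
      handler.h                                      
    test.css                                         
    helpers.rs                                       
    [+] src/                                         
                                                     
                                                     
                                                     
                                                     
                                                     
                                                     
                                                     
                                                     
                                                     
                                                     


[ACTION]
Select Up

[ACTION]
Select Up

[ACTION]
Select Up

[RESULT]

> [-] repo/                                          
    client.rs                                        
    [-] build/                                       
      parser.css                                     
      utils.h                                        
      .gitignore                                     
      index.md                                       
      handler.h                                      
    test.css                                         
    helpers.rs                                       
    [+] src/                                         
                                                     
                                                     
                                                     
                                                     
                                                     
                                                     
                                                     
                                                     
                                                     
                                                     


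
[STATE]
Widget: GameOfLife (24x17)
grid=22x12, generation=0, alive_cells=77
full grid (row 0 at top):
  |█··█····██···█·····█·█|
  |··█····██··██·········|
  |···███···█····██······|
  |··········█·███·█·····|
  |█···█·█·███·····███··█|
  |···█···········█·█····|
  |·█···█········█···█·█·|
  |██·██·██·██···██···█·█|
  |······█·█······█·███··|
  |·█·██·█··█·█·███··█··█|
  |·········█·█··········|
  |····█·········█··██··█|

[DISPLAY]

Gen: 0                  
█··█····██···█·····█·█  
··█····██··██·········  
···███···█····██······  
··········█·███·█·····  
█···█·█·███·····███··█  
···█···········█·█····  
·█···█········█···█·█·  
██·██·██·██···██···█·█  
······█·█······█·███··  
·█·██·█··█·█·███··█··█  
·········█·█··········  
····█·········█··██··█  
                        
                        
                        
                        


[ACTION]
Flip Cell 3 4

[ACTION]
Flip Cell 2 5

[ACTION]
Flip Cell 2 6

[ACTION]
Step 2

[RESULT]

Gen: 2                  
·······███·██·········  
····██····█·█·██······  
·····█················  
·······█··············  
···█··█····█·█········  
··█······█···█·█·█··█·  
█··█·····█····█···███·  
···██···██···██·····█·  
█·█··········█·····█··  
·····█·███··█··█···█··  
····███·█···██·█···█··  
····█·················  
                        
                        
                        
                        


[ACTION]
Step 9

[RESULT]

Gen: 11                 
······················  
······················  
······················  
······················  
··········██······███·  
··········███·██·█····  
······███·██·······██·  
············█······██·  
······██·█·███········  
·········█·······█·██·  
·············█····██··  
··········█··█········  
                        
                        
                        
                        


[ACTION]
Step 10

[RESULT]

Gen: 21                 
······················  
······················  
··················█···  
··················█···  
···········███··██·██·  
···········██···███·█·  
················█····█  
·····················█  
········██····██··█·█·  
·······██·····██···█··  
········██············  
·········█············  
                        
                        
                        
                        


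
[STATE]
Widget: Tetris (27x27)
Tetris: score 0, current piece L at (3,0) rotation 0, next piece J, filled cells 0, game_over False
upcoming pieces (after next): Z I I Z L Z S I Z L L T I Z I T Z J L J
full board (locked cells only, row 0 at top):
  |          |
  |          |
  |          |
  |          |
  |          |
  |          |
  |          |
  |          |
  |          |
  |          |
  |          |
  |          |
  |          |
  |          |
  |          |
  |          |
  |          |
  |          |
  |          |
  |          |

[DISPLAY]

     ▒    │Next:           
   ▒▒▒    │█               
          │███             
          │                
          │                
          │                
          │Score:          
          │0               
          │                
          │                
          │                
          │                
          │                
          │                
          │                
          │                
          │                
          │                
          │                
          │                
          │                
          │                
          │                
          │                
          │                
          │                
          │                


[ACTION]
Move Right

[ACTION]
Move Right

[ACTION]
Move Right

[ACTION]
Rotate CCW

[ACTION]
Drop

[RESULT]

          │Next:           
      ▒▒  │█               
       ▒  │███             
       ▒  │                
          │                
          │                
          │Score:          
          │0               
          │                
          │                
          │                
          │                
          │                
          │                
          │                
          │                
          │                
          │                
          │                
          │                
          │                
          │                
          │                
          │                
          │                
          │                
          │                


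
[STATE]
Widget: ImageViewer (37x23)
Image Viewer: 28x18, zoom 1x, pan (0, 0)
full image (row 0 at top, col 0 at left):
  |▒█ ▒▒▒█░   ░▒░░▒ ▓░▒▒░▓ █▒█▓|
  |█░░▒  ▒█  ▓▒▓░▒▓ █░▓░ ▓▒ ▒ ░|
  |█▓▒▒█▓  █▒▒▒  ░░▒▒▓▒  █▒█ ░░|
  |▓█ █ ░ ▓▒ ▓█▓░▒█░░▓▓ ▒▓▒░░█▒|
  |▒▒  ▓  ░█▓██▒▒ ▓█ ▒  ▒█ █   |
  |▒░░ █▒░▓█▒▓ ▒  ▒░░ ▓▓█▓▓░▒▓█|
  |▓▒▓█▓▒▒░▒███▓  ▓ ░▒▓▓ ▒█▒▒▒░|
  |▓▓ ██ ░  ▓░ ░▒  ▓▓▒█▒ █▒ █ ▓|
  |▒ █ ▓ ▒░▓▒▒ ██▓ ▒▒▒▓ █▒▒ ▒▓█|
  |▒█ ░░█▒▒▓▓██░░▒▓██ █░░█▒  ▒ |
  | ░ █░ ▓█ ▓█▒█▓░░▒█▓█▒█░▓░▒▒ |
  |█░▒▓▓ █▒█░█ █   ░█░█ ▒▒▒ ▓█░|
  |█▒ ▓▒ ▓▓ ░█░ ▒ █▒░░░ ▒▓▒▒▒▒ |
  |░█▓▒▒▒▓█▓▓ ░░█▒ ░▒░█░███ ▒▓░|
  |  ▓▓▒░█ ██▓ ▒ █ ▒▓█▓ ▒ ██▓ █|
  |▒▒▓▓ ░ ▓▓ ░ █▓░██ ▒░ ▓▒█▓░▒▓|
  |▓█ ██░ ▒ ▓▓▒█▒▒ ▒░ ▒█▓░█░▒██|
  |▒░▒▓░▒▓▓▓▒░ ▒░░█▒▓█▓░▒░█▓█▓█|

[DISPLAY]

▒█ ▒▒▒█░   ░▒░░▒ ▓░▒▒░▓ █▒█▓         
█░░▒  ▒█  ▓▒▓░▒▓ █░▓░ ▓▒ ▒ ░         
█▓▒▒█▓  █▒▒▒  ░░▒▒▓▒  █▒█ ░░         
▓█ █ ░ ▓▒ ▓█▓░▒█░░▓▓ ▒▓▒░░█▒         
▒▒  ▓  ░█▓██▒▒ ▓█ ▒  ▒█ █            
▒░░ █▒░▓█▒▓ ▒  ▒░░ ▓▓█▓▓░▒▓█         
▓▒▓█▓▒▒░▒███▓  ▓ ░▒▓▓ ▒█▒▒▒░         
▓▓ ██ ░  ▓░ ░▒  ▓▓▒█▒ █▒ █ ▓         
▒ █ ▓ ▒░▓▒▒ ██▓ ▒▒▒▓ █▒▒ ▒▓█         
▒█ ░░█▒▒▓▓██░░▒▓██ █░░█▒  ▒          
 ░ █░ ▓█ ▓█▒█▓░░▒█▓█▒█░▓░▒▒          
█░▒▓▓ █▒█░█ █   ░█░█ ▒▒▒ ▓█░         
█▒ ▓▒ ▓▓ ░█░ ▒ █▒░░░ ▒▓▒▒▒▒          
░█▓▒▒▒▓█▓▓ ░░█▒ ░▒░█░███ ▒▓░         
  ▓▓▒░█ ██▓ ▒ █ ▒▓█▓ ▒ ██▓ █         
▒▒▓▓ ░ ▓▓ ░ █▓░██ ▒░ ▓▒█▓░▒▓         
▓█ ██░ ▒ ▓▓▒█▒▒ ▒░ ▒█▓░█░▒██         
▒░▒▓░▒▓▓▓▒░ ▒░░█▒▓█▓░▒░█▓█▓█         
                                     
                                     
                                     
                                     
                                     


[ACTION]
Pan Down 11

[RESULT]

█░▒▓▓ █▒█░█ █   ░█░█ ▒▒▒ ▓█░         
█▒ ▓▒ ▓▓ ░█░ ▒ █▒░░░ ▒▓▒▒▒▒          
░█▓▒▒▒▓█▓▓ ░░█▒ ░▒░█░███ ▒▓░         
  ▓▓▒░█ ██▓ ▒ █ ▒▓█▓ ▒ ██▓ █         
▒▒▓▓ ░ ▓▓ ░ █▓░██ ▒░ ▓▒█▓░▒▓         
▓█ ██░ ▒ ▓▓▒█▒▒ ▒░ ▒█▓░█░▒██         
▒░▒▓░▒▓▓▓▒░ ▒░░█▒▓█▓░▒░█▓█▓█         
                                     
                                     
                                     
                                     
                                     
                                     
                                     
                                     
                                     
                                     
                                     
                                     
                                     
                                     
                                     
                                     


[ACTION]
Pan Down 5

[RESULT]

▓█ ██░ ▒ ▓▓▒█▒▒ ▒░ ▒█▓░█░▒██         
▒░▒▓░▒▓▓▓▒░ ▒░░█▒▓█▓░▒░█▓█▓█         
                                     
                                     
                                     
                                     
                                     
                                     
                                     
                                     
                                     
                                     
                                     
                                     
                                     
                                     
                                     
                                     
                                     
                                     
                                     
                                     
                                     


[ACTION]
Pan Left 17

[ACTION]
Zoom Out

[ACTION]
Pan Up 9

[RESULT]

▓▓ ██ ░  ▓░ ░▒  ▓▓▒█▒ █▒ █ ▓         
▒ █ ▓ ▒░▓▒▒ ██▓ ▒▒▒▓ █▒▒ ▒▓█         
▒█ ░░█▒▒▓▓██░░▒▓██ █░░█▒  ▒          
 ░ █░ ▓█ ▓█▒█▓░░▒█▓█▒█░▓░▒▒          
█░▒▓▓ █▒█░█ █   ░█░█ ▒▒▒ ▓█░         
█▒ ▓▒ ▓▓ ░█░ ▒ █▒░░░ ▒▓▒▒▒▒          
░█▓▒▒▒▓█▓▓ ░░█▒ ░▒░█░███ ▒▓░         
  ▓▓▒░█ ██▓ ▒ █ ▒▓█▓ ▒ ██▓ █         
▒▒▓▓ ░ ▓▓ ░ █▓░██ ▒░ ▓▒█▓░▒▓         
▓█ ██░ ▒ ▓▓▒█▒▒ ▒░ ▒█▓░█░▒██         
▒░▒▓░▒▓▓▓▒░ ▒░░█▒▓█▓░▒░█▓█▓█         
                                     
                                     
                                     
                                     
                                     
                                     
                                     
                                     
                                     
                                     
                                     
                                     


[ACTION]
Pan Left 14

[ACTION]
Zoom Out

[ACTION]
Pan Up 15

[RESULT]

▒█ ▒▒▒█░   ░▒░░▒ ▓░▒▒░▓ █▒█▓         
█░░▒  ▒█  ▓▒▓░▒▓ █░▓░ ▓▒ ▒ ░         
█▓▒▒█▓  █▒▒▒  ░░▒▒▓▒  █▒█ ░░         
▓█ █ ░ ▓▒ ▓█▓░▒█░░▓▓ ▒▓▒░░█▒         
▒▒  ▓  ░█▓██▒▒ ▓█ ▒  ▒█ █            
▒░░ █▒░▓█▒▓ ▒  ▒░░ ▓▓█▓▓░▒▓█         
▓▒▓█▓▒▒░▒███▓  ▓ ░▒▓▓ ▒█▒▒▒░         
▓▓ ██ ░  ▓░ ░▒  ▓▓▒█▒ █▒ █ ▓         
▒ █ ▓ ▒░▓▒▒ ██▓ ▒▒▒▓ █▒▒ ▒▓█         
▒█ ░░█▒▒▓▓██░░▒▓██ █░░█▒  ▒          
 ░ █░ ▓█ ▓█▒█▓░░▒█▓█▒█░▓░▒▒          
█░▒▓▓ █▒█░█ █   ░█░█ ▒▒▒ ▓█░         
█▒ ▓▒ ▓▓ ░█░ ▒ █▒░░░ ▒▓▒▒▒▒          
░█▓▒▒▒▓█▓▓ ░░█▒ ░▒░█░███ ▒▓░         
  ▓▓▒░█ ██▓ ▒ █ ▒▓█▓ ▒ ██▓ █         
▒▒▓▓ ░ ▓▓ ░ █▓░██ ▒░ ▓▒█▓░▒▓         
▓█ ██░ ▒ ▓▓▒█▒▒ ▒░ ▒█▓░█░▒██         
▒░▒▓░▒▓▓▓▒░ ▒░░█▒▓█▓░▒░█▓█▓█         
                                     
                                     
                                     
                                     
                                     
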